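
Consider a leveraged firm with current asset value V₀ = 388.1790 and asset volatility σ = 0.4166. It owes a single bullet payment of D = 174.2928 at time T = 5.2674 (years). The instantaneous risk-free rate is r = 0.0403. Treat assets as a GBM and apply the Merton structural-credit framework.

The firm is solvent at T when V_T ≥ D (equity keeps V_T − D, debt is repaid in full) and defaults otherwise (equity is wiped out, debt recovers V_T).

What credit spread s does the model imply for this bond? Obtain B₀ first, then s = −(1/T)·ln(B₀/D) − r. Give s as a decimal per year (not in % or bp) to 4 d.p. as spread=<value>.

spread=0.0220

d₁ = [ln(V₀/D) + (r + σ²/2)T] / (σ√T)
   = [ln(388.1790/174.2928) + (0.0403 + 0.5·0.4166²)·5.2674] / (0.4166·√5.2674)
   = [0.800730 + 0.669369] / 0.956131 = 1.537550
d₂ = d₁ − σ√T = 1.537550 − 0.956131 = 0.581419
N(d₁) = 0.937921,  N(d₂) = 0.719521,  e^(−rT) = 0.808741
E₀ = V₀·N(d₁) − D·e^(−rT)·N(d₂)
   = 388.1790·0.937921 − 174.2928·0.808741·0.719521 = 262.659028
B₀ = V₀ − E₀ = 388.1790 − 262.659028 = 125.519972
spread = −(1/T)·ln(B₀/D) − r = −(1/5.2674)·ln(125.519972/174.2928) − 0.0403 = 0.02202140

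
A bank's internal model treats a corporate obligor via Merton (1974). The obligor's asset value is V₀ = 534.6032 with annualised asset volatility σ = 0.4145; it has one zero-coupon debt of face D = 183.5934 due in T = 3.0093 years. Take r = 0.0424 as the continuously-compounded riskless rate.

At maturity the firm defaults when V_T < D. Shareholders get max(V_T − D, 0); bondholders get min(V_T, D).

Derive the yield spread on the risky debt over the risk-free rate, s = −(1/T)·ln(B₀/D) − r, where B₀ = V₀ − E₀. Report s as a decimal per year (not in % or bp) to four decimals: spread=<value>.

d₁ = [ln(V₀/D) + (r + σ²/2)T] / (σ√T)
   = [ln(534.6032/183.5934) + (0.0424 + 0.5·0.4145²)·3.0093] / (0.4145·√3.0093)
   = [1.068801 + 0.386109] / 0.719047 = 2.023386
d₂ = d₁ − σ√T = 2.023386 − 0.719047 = 1.304339
N(d₁) = 0.978483,  N(d₂) = 0.903941,  e^(−rT) = 0.880210
E₀ = V₀·N(d₁) − D·e^(−rT)·N(d₂)
   = 534.6032·0.978483 − 183.5934·0.880210·0.903941 = 377.022709
B₀ = V₀ − E₀ = 534.6032 − 377.022709 = 157.580491
spread = −(1/T)·ln(B₀/D) − r = −(1/3.0093)·ln(157.580491/183.5934) − 0.0424 = 0.00837166

spread=0.0084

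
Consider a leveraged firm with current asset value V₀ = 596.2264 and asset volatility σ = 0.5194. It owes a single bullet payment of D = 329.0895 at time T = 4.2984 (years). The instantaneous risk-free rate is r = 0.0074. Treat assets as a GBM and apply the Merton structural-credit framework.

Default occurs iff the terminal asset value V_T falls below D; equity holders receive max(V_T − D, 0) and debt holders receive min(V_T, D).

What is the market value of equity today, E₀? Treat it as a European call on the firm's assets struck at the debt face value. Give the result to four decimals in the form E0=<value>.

E0=353.0288

d₁ = [ln(V₀/D) + (r + σ²/2)T] / (σ√T)
   = [ln(596.2264/329.0895) + (0.0074 + 0.5·0.5194²)·4.2984] / (0.5194·√4.2984)
   = [0.594291 + 0.611612] / 1.076850 = 1.119842
d₂ = d₁ − σ√T = 1.119842 − 1.076850 = 0.042992
N(d₁) = 0.868609,  N(d₂) = 0.517146,  e^(−rT) = 0.968692
E₀ = V₀·N(d₁) − D·e^(−rT)·N(d₂)
   = 596.2264·0.868609 − 329.0895·0.968692·0.517146 = 353.028756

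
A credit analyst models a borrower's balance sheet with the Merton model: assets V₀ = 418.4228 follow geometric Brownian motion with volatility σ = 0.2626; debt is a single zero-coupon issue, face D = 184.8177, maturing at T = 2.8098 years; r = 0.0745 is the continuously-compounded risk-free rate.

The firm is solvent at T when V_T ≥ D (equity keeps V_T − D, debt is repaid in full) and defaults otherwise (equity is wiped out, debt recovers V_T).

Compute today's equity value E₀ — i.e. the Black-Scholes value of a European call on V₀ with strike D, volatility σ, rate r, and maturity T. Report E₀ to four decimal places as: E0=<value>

d₁ = [ln(V₀/D) + (r + σ²/2)T] / (σ√T)
   = [ln(418.4228/184.8177) + (0.0745 + 0.5·0.2626²)·2.8098] / (0.2626·√2.8098)
   = [0.817122 + 0.306210] / 0.440182 = 2.551972
d₂ = d₁ − σ√T = 2.551972 − 0.440182 = 2.111790
N(d₁) = 0.994644,  N(d₂) = 0.982648,  e^(−rT) = 0.811127
E₀ = V₀·N(d₁) − D·e^(−rT)·N(d₂)
   = 418.4228·0.994644 − 184.8177·0.811127·0.982648 = 268.872408

E0=268.8724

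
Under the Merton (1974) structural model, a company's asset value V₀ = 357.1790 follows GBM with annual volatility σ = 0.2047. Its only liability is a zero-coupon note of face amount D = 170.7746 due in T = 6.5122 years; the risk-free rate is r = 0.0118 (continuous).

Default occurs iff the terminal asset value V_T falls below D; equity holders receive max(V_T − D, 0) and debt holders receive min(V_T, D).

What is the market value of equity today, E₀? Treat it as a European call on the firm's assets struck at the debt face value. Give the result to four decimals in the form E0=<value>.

d₁ = [ln(V₀/D) + (r + σ²/2)T] / (σ√T)
   = [ln(357.1790/170.7746) + (0.0118 + 0.5·0.2047²)·6.5122] / (0.2047·√6.5122)
   = [0.737892 + 0.213281] / 0.522374 = 1.820867
d₂ = d₁ − σ√T = 1.820867 − 0.522374 = 1.298493
N(d₁) = 0.965686,  N(d₂) = 0.902941,  e^(−rT) = 0.926034
E₀ = V₀·N(d₁) − D·e^(−rT)·N(d₂)
   = 357.1790·0.965686 − 170.7746·0.926034·0.902941 = 202.128999

E0=202.1290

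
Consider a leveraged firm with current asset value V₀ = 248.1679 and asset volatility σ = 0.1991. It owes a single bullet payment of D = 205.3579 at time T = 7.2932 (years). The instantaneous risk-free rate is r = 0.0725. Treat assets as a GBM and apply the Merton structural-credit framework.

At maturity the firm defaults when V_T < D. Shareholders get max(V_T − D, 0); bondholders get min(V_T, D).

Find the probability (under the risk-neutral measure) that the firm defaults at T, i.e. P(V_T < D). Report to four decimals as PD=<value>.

d₁ = [ln(V₀/D) + (r + σ²/2)T] / (σ√T)
   = [ln(248.1679/205.3579) + (0.0725 + 0.5·0.1991²)·7.2932] / (0.1991·√7.2932)
   = [0.189351 + 0.673311] / 0.537688 = 1.604392
d₂ = d₁ − σ√T = 1.604392 − 0.537688 = 1.066704
risk-neutral PD = N(−d₂) = N(-1.066704) = 0.143053

PD=0.1431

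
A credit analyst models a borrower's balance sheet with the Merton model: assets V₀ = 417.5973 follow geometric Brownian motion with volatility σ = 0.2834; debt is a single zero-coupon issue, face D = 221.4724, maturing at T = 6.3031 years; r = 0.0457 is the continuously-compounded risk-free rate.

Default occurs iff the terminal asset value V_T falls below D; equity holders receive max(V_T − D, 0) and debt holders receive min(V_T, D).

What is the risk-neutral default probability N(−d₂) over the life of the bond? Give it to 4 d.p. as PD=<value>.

PD=0.1735

d₁ = [ln(V₀/D) + (r + σ²/2)T] / (σ√T)
   = [ln(417.5973/221.4724) + (0.0457 + 0.5·0.2834²)·6.3031] / (0.2834·√6.3031)
   = [0.634220 + 0.541170] / 0.711503 = 1.651981
d₂ = d₁ − σ√T = 1.651981 − 0.711503 = 0.940477
risk-neutral PD = N(−d₂) = N(-0.940477) = 0.173486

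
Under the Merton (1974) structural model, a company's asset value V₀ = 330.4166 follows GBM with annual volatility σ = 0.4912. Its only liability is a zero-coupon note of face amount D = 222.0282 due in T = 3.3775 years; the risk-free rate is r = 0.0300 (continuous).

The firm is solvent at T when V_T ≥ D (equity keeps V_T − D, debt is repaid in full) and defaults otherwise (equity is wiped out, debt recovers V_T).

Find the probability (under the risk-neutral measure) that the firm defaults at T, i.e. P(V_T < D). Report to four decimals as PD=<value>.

d₁ = [ln(V₀/D) + (r + σ²/2)T] / (σ√T)
   = [ln(330.4166/222.0282) + (0.0300 + 0.5·0.4912²)·3.3775] / (0.4912·√3.3775)
   = [0.397550 + 0.508782] / 0.902726 = 1.003995
d₂ = d₁ − σ√T = 1.003995 − 0.902726 = 0.101268
risk-neutral PD = N(−d₂) = N(-0.101268) = 0.459669

PD=0.4597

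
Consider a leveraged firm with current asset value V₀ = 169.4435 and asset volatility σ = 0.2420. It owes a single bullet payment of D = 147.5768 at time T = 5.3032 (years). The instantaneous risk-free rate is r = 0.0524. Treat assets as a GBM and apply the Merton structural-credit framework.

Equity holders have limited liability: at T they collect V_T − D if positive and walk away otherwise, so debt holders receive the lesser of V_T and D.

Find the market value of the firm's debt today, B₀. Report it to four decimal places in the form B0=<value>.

d₁ = [ln(V₀/D) + (r + σ²/2)T] / (σ√T)
   = [ln(169.4435/147.5768) + (0.0524 + 0.5·0.2420²)·5.3032] / (0.2420·√5.3032)
   = [0.138171 + 0.433176] / 0.557294 = 1.025216
d₂ = d₁ − σ√T = 1.025216 − 0.557294 = 0.467922
N(d₁) = 0.847369,  N(d₂) = 0.680080,  e^(−rT) = 0.757382
E₀ = V₀·N(d₁) − D·e^(−rT)·N(d₂)
   = 169.4435·0.847369 − 147.5768·0.757382·0.680080 = 67.567352
B₀ = V₀ − E₀ = 169.4435 − 67.567352 = 101.876148

B0=101.8761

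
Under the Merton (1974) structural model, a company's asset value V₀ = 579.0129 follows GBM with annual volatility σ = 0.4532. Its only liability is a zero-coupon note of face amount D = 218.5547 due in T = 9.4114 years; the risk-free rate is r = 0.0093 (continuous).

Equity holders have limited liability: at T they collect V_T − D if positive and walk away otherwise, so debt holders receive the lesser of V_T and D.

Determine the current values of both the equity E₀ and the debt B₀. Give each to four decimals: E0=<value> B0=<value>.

E0=431.5595 B0=147.4534

d₁ = [ln(V₀/D) + (r + σ²/2)T] / (σ√T)
   = [ln(579.0129/218.5547) + (0.0093 + 0.5·0.4532²)·9.4114] / (0.4532·√9.4114)
   = [0.974288 + 1.054031] / 1.390327 = 1.458879
d₂ = d₁ − σ√T = 1.458879 − 1.390327 = 0.068552
N(d₁) = 0.927701,  N(d₂) = 0.527327,  e^(−rT) = 0.916195
E₀ = V₀·N(d₁) − D·e^(−rT)·N(d₂)
   = 579.0129·0.927701 − 218.5547·0.916195·0.527327 = 431.559476
B₀ = V₀ − E₀ = 579.0129 − 431.559476 = 147.453424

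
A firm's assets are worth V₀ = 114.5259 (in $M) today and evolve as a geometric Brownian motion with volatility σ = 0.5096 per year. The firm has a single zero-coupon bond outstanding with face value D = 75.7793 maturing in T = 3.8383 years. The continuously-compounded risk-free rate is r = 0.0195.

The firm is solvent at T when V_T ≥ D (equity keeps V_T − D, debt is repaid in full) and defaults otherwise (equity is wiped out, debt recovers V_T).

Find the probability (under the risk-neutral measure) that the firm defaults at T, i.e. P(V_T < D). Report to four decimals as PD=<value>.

d₁ = [ln(V₀/D) + (r + σ²/2)T] / (σ√T)
   = [ln(114.5259/75.7793) + (0.0195 + 0.5·0.5096²)·3.8383] / (0.5096·√3.8383)
   = [0.412976 + 0.573235] / 0.998387 = 0.987804
d₂ = d₁ − σ√T = 0.987804 − 0.998387 = -0.010583
risk-neutral PD = N(−d₂) = N(0.010583) = 0.504222

PD=0.5042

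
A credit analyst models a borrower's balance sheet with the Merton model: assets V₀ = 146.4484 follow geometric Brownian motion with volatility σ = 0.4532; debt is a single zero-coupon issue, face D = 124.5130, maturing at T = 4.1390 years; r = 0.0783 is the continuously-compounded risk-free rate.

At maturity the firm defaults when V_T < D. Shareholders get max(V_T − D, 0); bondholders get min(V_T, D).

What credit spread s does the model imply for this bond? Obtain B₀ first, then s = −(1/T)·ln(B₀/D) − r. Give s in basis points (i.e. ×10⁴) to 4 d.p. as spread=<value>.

d₁ = [ln(V₀/D) + (r + σ²/2)T] / (σ√T)
   = [ln(146.4484/124.5130) + (0.0783 + 0.5·0.4532²)·4.1390] / (0.4532·√4.1390)
   = [0.162263 + 0.749139] / 0.922014 = 0.988490
d₂ = d₁ − σ√T = 0.988490 − 0.922014 = 0.066476
N(d₁) = 0.838544,  N(d₂) = 0.526500,  e^(−rT) = 0.723190
E₀ = V₀·N(d₁) − D·e^(−rT)·N(d₂)
   = 146.4484·0.838544 − 124.5130·0.723190·0.526500 = 75.393837
B₀ = V₀ − E₀ = 146.4484 − 75.393837 = 71.054563
spread = −(1/T)·ln(B₀/D) − r = −(1/4.1390)·ln(71.054563/124.5130) − 0.0783 = 0.05723082
in basis points: 0.05723082 × 10⁴ = 572.3082 bp

spread=572.3082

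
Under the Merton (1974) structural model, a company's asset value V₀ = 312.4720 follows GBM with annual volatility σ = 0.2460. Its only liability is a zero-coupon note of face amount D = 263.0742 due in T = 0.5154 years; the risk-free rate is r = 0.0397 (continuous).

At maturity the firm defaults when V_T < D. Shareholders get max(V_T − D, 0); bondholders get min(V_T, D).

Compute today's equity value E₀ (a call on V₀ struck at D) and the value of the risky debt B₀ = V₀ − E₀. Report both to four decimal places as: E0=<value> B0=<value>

E0=58.2233 B0=254.2487

d₁ = [ln(V₀/D) + (r + σ²/2)T] / (σ√T)
   = [ln(312.4720/263.0742) + (0.0397 + 0.5·0.2460²)·0.5154] / (0.2460·√0.5154)
   = [0.172079 + 0.036056] / 0.176607 = 1.178523
d₂ = d₁ − σ√T = 1.178523 − 0.176607 = 1.001916
N(d₁) = 0.880706,  N(d₂) = 0.841808,  e^(−rT) = 0.979747
E₀ = V₀·N(d₁) − D·e^(−rT)·N(d₂)
   = 312.4720·0.880706 − 263.0742·0.979747·0.841808 = 58.223270
B₀ = V₀ − E₀ = 312.4720 − 58.223270 = 254.248730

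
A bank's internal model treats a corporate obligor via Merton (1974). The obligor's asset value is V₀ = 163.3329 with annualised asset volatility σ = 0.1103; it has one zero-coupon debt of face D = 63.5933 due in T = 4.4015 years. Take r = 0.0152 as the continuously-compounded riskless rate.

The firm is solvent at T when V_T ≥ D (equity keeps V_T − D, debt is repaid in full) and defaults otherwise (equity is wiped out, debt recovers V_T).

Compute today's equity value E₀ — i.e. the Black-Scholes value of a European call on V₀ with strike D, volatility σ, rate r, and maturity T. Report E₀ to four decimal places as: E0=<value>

E0=103.8550

d₁ = [ln(V₀/D) + (r + σ²/2)T] / (σ√T)
   = [ln(163.3329/63.5933) + (0.0152 + 0.5·0.1103²)·4.4015] / (0.1103·√4.4015)
   = [0.943282 + 0.093677] / 0.231407 = 4.481114
d₂ = d₁ − σ√T = 4.481114 − 0.231407 = 4.249707
N(d₁) = 0.999996,  N(d₂) = 0.999989,  e^(−rT) = 0.935286
E₀ = V₀·N(d₁) − D·e^(−rT)·N(d₂)
   = 163.3329·0.999996 − 63.5933·0.935286·0.999989 = 103.855000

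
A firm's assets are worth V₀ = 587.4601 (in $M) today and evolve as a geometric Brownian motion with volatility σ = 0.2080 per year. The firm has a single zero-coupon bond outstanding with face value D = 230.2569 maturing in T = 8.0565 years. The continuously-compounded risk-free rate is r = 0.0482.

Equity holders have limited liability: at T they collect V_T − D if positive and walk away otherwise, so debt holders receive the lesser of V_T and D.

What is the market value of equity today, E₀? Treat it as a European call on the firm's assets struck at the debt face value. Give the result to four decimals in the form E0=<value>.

E0=432.0448

d₁ = [ln(V₀/D) + (r + σ²/2)T] / (σ√T)
   = [ln(587.4601/230.2569) + (0.0482 + 0.5·0.2080²)·8.0565] / (0.2080·√8.0565)
   = [0.936613 + 0.562602] / 0.590387 = 2.539377
d₂ = d₁ − σ√T = 2.539377 − 0.590387 = 1.948990
N(d₁) = 0.994447,  N(d₂) = 0.974352,  e^(−rT) = 0.678193
E₀ = V₀·N(d₁) − D·e^(−rT)·N(d₂)
   = 587.4601·0.994447 − 230.2569·0.678193·0.974352 = 432.044798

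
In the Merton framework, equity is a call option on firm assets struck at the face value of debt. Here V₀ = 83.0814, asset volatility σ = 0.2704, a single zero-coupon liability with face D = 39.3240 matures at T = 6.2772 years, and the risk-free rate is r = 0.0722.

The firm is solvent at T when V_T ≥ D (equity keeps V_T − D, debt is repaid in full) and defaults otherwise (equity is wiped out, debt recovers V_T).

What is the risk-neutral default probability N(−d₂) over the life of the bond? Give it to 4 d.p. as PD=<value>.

d₁ = [ln(V₀/D) + (r + σ²/2)T] / (σ√T)
   = [ln(83.0814/39.3240) + (0.0722 + 0.5·0.2704²)·6.2772] / (0.2704·√6.2772)
   = [0.747986 + 0.682696] / 0.677469 = 2.111803
d₂ = d₁ − σ√T = 2.111803 − 0.677469 = 1.434334
risk-neutral PD = N(−d₂) = N(-1.434334) = 0.075739

PD=0.0757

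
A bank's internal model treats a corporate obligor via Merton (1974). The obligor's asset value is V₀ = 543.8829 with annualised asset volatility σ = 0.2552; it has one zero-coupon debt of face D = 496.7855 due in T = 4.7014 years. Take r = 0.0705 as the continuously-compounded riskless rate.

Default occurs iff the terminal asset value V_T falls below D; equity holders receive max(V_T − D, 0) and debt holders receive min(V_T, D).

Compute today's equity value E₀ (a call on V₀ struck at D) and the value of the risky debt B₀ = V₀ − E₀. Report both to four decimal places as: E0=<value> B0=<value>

d₁ = [ln(V₀/D) + (r + σ²/2)T] / (σ√T)
   = [ln(543.8829/496.7855) + (0.0705 + 0.5·0.2552²)·4.7014] / (0.2552·√4.7014)
   = [0.090576 + 0.484543] / 0.553343 = 1.039353
d₂ = d₁ − σ√T = 1.039353 − 0.553343 = 0.486010
N(d₁) = 0.850680,  N(d₂) = 0.686520,  e^(−rT) = 0.717883
E₀ = V₀·N(d₁) − D·e^(−rT)·N(d₂)
   = 543.8829·0.850680 − 496.7855·0.717883·0.686520 = 217.833858
B₀ = V₀ − E₀ = 543.8829 − 217.833858 = 326.049042

E0=217.8339 B0=326.0490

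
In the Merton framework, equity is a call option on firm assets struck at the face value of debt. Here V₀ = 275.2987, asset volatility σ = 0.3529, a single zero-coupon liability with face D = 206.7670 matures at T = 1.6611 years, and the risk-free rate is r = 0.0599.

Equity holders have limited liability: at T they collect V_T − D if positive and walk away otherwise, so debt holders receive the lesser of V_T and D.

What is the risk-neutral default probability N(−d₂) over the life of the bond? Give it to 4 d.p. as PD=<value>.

d₁ = [ln(V₀/D) + (r + σ²/2)T] / (σ√T)
   = [ln(275.2987/206.7670) + (0.0599 + 0.5·0.3529²)·1.6611] / (0.3529·√1.6611)
   = [0.286264 + 0.202935] / 0.454830 = 1.075564
d₂ = d₁ − σ√T = 1.075564 − 0.454830 = 0.620734
risk-neutral PD = N(−d₂) = N(-0.620734) = 0.267387

PD=0.2674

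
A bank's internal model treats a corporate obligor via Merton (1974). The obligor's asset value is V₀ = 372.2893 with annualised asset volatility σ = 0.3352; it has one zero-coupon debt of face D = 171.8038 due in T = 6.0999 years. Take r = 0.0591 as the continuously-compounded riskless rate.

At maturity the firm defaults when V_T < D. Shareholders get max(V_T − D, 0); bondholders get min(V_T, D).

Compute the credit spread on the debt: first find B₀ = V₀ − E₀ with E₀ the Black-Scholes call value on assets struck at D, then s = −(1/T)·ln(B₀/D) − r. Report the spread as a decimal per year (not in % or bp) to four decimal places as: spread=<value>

spread=0.0091

d₁ = [ln(V₀/D) + (r + σ²/2)T] / (σ√T)
   = [ln(372.2893/171.8038) + (0.0591 + 0.5·0.3352²)·6.0999] / (0.3352·√6.0999)
   = [0.773318 + 0.703194] / 0.827876 = 1.783493
d₂ = d₁ − σ√T = 1.783493 − 0.827876 = 0.955617
N(d₁) = 0.962747,  N(d₂) = 0.830367,  e^(−rT) = 0.697325
E₀ = V₀·N(d₁) − D·e^(−rT)·N(d₂)
   = 372.2893·0.962747 − 171.8038·0.697325·0.830367 = 258.939893
B₀ = V₀ − E₀ = 372.2893 − 258.939893 = 113.349407
spread = −(1/T)·ln(B₀/D) − r = −(1/6.0999)·ln(113.349407/171.8038) − 0.0591 = 0.00907784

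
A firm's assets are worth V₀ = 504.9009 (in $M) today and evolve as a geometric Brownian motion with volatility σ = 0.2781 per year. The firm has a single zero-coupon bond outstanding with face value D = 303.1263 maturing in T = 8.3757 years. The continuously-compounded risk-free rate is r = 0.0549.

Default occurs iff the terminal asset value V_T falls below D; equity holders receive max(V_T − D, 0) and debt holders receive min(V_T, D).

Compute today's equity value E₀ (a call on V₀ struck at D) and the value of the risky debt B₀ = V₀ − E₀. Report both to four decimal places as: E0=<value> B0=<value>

d₁ = [ln(V₀/D) + (r + σ²/2)T] / (σ√T)
   = [ln(504.9009/303.1263) + (0.0549 + 0.5·0.2781²)·8.3757] / (0.2781·√8.3757)
   = [0.510213 + 0.783713] / 0.804844 = 1.607673
d₂ = d₁ − σ√T = 1.607673 − 0.804844 = 0.802829
N(d₁) = 0.946047,  N(d₂) = 0.788963,  e^(−rT) = 0.631394
E₀ = V₀·N(d₁) − D·e^(−rT)·N(d₂)
   = 504.9009·0.946047 − 303.1263·0.631394·0.788963 = 326.658521
B₀ = V₀ − E₀ = 504.9009 − 326.658521 = 178.242379

E0=326.6585 B0=178.2424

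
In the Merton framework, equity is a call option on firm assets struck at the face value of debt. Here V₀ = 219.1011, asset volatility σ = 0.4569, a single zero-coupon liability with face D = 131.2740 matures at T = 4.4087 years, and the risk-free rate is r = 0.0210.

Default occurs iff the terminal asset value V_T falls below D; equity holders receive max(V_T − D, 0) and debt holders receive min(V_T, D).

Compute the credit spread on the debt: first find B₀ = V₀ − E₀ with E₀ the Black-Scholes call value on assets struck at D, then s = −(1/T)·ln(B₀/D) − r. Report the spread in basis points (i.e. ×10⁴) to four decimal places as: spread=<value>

spread=493.9727

d₁ = [ln(V₀/D) + (r + σ²/2)T] / (σ√T)
   = [ln(219.1011/131.2740) + (0.0210 + 0.5·0.4569²)·4.4087] / (0.4569·√4.4087)
   = [0.512247 + 0.552758] / 0.959349 = 1.110133
d₂ = d₁ − σ√T = 1.110133 − 0.959349 = 0.150784
N(d₁) = 0.866529,  N(d₂) = 0.559927,  e^(−rT) = 0.911574
E₀ = V₀·N(d₁) − D·e^(−rT)·N(d₂)
   = 219.1011·0.866529 − 131.2740·0.911574·0.559927 = 122.853282
B₀ = V₀ − E₀ = 219.1011 − 122.853282 = 96.247818
spread = −(1/T)·ln(B₀/D) − r = −(1/4.4087)·ln(96.247818/131.2740) − 0.0210 = 0.04939727
in basis points: 0.04939727 × 10⁴ = 493.9727 bp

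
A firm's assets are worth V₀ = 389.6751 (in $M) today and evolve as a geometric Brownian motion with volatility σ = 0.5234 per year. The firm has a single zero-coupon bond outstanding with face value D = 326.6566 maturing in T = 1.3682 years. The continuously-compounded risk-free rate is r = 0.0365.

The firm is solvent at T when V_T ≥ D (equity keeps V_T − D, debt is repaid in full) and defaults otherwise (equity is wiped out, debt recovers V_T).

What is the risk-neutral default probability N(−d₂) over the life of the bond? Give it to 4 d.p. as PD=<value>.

d₁ = [ln(V₀/D) + (r + σ²/2)T] / (σ√T)
   = [ln(389.6751/326.6566) + (0.0365 + 0.5·0.5234²)·1.3682] / (0.5234·√1.3682)
   = [0.176404 + 0.237347] / 0.612221 = 0.675819
d₂ = d₁ − σ√T = 0.675819 − 0.612221 = 0.063597
risk-neutral PD = N(−d₂) = N(-0.063597) = 0.474645

PD=0.4746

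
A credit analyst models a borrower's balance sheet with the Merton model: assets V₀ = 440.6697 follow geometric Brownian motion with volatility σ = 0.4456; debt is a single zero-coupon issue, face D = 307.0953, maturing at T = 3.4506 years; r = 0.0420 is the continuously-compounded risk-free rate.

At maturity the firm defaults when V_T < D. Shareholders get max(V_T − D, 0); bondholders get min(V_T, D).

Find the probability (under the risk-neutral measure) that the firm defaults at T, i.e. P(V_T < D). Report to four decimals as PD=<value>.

d₁ = [ln(V₀/D) + (r + σ²/2)T] / (σ√T)
   = [ln(440.6697/307.0953) + (0.0420 + 0.5·0.4456²)·3.4506] / (0.4456·√3.4506)
   = [0.361137 + 0.487500] / 0.827737 = 1.025249
d₂ = d₁ − σ√T = 1.025249 − 0.827737 = 0.197512
risk-neutral PD = N(−d₂) = N(-0.197512) = 0.421713

PD=0.4217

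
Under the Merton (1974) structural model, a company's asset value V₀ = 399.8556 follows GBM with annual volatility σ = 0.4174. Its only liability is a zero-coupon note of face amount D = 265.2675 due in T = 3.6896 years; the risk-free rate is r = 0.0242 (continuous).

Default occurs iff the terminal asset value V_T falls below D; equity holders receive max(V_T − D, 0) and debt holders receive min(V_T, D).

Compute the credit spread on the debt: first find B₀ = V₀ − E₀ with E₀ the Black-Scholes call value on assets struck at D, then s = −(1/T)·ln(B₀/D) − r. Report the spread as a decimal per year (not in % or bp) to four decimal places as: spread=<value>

spread=0.0473

d₁ = [ln(V₀/D) + (r + σ²/2)T] / (σ√T)
   = [ln(399.8556/265.2675) + (0.0242 + 0.5·0.4174²)·3.6896] / (0.4174·√3.6896)
   = [0.410365 + 0.410694] / 0.801756 = 1.024076
d₂ = d₁ − σ√T = 1.024076 − 0.801756 = 0.222321
N(d₁) = 0.847100,  N(d₂) = 0.587968,  e^(−rT) = 0.914582
E₀ = V₀·N(d₁) − D·e^(−rT)·N(d₂)
   = 399.8556·0.847100 − 265.2675·0.914582·0.587968 = 196.071641
B₀ = V₀ − E₀ = 399.8556 − 196.071641 = 203.783959
spread = −(1/T)·ln(B₀/D) − r = −(1/3.6896)·ln(203.783959/265.2675) − 0.0242 = 0.04726529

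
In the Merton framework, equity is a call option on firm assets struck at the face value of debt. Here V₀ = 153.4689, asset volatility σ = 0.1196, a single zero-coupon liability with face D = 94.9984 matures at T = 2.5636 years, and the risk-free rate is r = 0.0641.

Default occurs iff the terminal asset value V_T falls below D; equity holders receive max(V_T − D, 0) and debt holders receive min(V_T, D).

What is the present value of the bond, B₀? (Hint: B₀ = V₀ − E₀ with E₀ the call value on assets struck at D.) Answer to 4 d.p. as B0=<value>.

d₁ = [ln(V₀/D) + (r + σ²/2)T] / (σ√T)
   = [ln(153.4689/94.9984) + (0.0641 + 0.5·0.1196²)·2.5636] / (0.1196·√2.5636)
   = [0.479638 + 0.182662] / 0.191495 = 3.458583
d₂ = d₁ − σ√T = 3.458583 − 0.191495 = 3.267089
N(d₁) = 0.999728,  N(d₂) = 0.999457,  e^(−rT) = 0.848465
E₀ = V₀·N(d₁) − D·e^(−rT)·N(d₂)
   = 153.4689·0.999728 − 94.9984·0.848465·0.999457 = 72.868231
B₀ = V₀ − E₀ = 153.4689 − 72.868231 = 80.600669

B0=80.6007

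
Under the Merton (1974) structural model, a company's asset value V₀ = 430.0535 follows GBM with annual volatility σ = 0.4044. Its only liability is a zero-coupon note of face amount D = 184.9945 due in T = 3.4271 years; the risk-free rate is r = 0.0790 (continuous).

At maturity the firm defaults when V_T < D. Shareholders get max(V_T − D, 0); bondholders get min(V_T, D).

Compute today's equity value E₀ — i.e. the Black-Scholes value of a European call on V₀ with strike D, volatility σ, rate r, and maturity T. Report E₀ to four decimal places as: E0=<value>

d₁ = [ln(V₀/D) + (r + σ²/2)T] / (σ√T)
   = [ln(430.0535/184.9945) + (0.0790 + 0.5·0.4044²)·3.4271] / (0.4044·√3.4271)
   = [0.843584 + 0.550974] / 0.748643 = 1.862781
d₂ = d₁ − σ√T = 1.862781 − 0.748643 = 1.114139
N(d₁) = 0.968753,  N(d₂) = 0.867390,  e^(−rT) = 0.762814
E₀ = V₀·N(d₁) − D·e^(−rT)·N(d₂)
   = 430.0535·0.968753 − 184.9945·0.762814·0.867390 = 294.212834

E0=294.2128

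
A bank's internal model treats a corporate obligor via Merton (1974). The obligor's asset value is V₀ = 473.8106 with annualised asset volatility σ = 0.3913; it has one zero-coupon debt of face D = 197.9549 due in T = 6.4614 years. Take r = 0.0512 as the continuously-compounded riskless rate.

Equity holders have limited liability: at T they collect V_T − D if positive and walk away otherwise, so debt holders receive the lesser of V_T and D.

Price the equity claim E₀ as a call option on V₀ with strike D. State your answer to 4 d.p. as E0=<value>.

E0=344.6687

d₁ = [ln(V₀/D) + (r + σ²/2)T] / (σ√T)
   = [ln(473.8106/197.9549) + (0.0512 + 0.5·0.3913²)·6.4614] / (0.3913·√6.4614)
   = [0.872768 + 0.825495] / 0.994657 = 1.707386
d₂ = d₁ − σ√T = 1.707386 − 0.994657 = 0.712730
N(d₁) = 0.956125,  N(d₂) = 0.761993,  e^(−rT) = 0.718332
E₀ = V₀·N(d₁) − D·e^(−rT)·N(d₂)
   = 473.8106·0.956125 − 197.9549·0.718332·0.761993 = 344.668676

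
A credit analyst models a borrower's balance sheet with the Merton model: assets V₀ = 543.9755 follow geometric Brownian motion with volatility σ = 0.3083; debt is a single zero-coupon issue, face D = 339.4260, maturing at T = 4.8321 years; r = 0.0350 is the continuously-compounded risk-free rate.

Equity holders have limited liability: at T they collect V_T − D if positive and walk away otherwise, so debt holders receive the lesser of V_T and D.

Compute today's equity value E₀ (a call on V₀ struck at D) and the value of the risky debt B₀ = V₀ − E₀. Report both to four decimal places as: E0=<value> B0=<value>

E0=281.2030 B0=262.7725

d₁ = [ln(V₀/D) + (r + σ²/2)T] / (σ√T)
   = [ln(543.9755/339.4260) + (0.0350 + 0.5·0.3083²)·4.8321] / (0.3083·√4.8321)
   = [0.471648 + 0.398766] / 0.677706 = 1.284354
d₂ = d₁ − σ√T = 1.284354 − 0.677706 = 0.606648
N(d₁) = 0.900491,  N(d₂) = 0.727958,  e^(−rT) = 0.844405
E₀ = V₀·N(d₁) − D·e^(−rT)·N(d₂)
   = 543.9755·0.900491 − 339.4260·0.844405·0.727958 = 281.202970
B₀ = V₀ − E₀ = 543.9755 − 281.202970 = 262.772530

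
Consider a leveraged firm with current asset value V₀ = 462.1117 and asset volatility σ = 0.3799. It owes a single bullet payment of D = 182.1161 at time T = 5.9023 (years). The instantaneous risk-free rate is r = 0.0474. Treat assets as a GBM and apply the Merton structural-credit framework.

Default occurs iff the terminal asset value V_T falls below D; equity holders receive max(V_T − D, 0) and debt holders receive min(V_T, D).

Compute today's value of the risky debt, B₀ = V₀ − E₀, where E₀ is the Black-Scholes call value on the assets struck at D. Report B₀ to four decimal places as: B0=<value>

d₁ = [ln(V₀/D) + (r + σ²/2)T] / (σ√T)
   = [ln(462.1117/182.1161) + (0.0474 + 0.5·0.3799²)·5.9023] / (0.3799·√5.9023)
   = [0.931162 + 0.705691] / 0.922954 = 1.773494
d₂ = d₁ − σ√T = 1.773494 − 0.922954 = 0.850540
N(d₁) = 0.961927,  N(d₂) = 0.802488,  e^(−rT) = 0.755958
E₀ = V₀·N(d₁) − D·e^(−rT)·N(d₂)
   = 462.1117·0.961927 − 182.1161·0.755958·0.802488 = 334.037296
B₀ = V₀ − E₀ = 462.1117 − 334.037296 = 128.074404

B0=128.0744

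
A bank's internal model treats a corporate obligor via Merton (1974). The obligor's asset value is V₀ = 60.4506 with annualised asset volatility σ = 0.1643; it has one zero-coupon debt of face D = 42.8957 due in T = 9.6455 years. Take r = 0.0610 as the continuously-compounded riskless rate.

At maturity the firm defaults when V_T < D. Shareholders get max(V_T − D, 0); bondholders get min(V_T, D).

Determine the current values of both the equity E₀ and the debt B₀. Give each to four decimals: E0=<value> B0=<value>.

d₁ = [ln(V₀/D) + (r + σ²/2)T] / (σ√T)
   = [ln(60.4506/42.8957) + (0.0610 + 0.5·0.1643²)·9.6455] / (0.1643·√9.6455)
   = [0.343055 + 0.718563] / 0.510270 = 2.080503
d₂ = d₁ − σ√T = 2.080503 − 0.510270 = 1.570233
N(d₁) = 0.981260,  N(d₂) = 0.941820,  e^(−rT) = 0.555229
E₀ = V₀·N(d₁) − D·e^(−rT)·N(d₂)
   = 60.4506·0.981260 − 42.8957·0.555229·0.941820 = 36.886536
B₀ = V₀ − E₀ = 60.4506 − 36.886536 = 23.564064

E0=36.8865 B0=23.5641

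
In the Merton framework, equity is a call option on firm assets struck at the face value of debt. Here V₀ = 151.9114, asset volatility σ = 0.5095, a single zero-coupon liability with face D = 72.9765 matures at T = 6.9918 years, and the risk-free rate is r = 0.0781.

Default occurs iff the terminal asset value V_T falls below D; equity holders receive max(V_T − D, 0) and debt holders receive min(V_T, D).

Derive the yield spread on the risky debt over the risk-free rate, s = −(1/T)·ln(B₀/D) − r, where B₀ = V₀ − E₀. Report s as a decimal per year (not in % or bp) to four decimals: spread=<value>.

d₁ = [ln(V₀/D) + (r + σ²/2)T] / (σ√T)
   = [ln(151.9114/72.9765) + (0.0781 + 0.5·0.5095²)·6.9918] / (0.5095·√6.9918)
   = [0.733160 + 1.453561] / 1.347221 = 1.623135
d₂ = d₁ − σ√T = 1.623135 − 1.347221 = 0.275915
N(d₁) = 0.947720,  N(d₂) = 0.608693,  e^(−rT) = 0.579228
E₀ = V₀·N(d₁) − D·e^(−rT)·N(d₂)
   = 151.9114·0.947720 − 72.9765·0.579228·0.608693 = 118.239965
B₀ = V₀ − E₀ = 151.9114 − 118.239965 = 33.671435
spread = −(1/T)·ln(B₀/D) − r = −(1/6.9918)·ln(33.671435/72.9765) − 0.0781 = 0.03252782

spread=0.0325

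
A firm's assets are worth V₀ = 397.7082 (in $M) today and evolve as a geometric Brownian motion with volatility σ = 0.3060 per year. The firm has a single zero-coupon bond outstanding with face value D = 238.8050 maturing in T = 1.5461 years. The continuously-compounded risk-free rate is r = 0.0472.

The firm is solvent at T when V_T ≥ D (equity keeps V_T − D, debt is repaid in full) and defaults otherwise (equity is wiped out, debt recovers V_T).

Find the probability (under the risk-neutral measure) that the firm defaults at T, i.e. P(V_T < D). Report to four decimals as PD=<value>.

PD=0.0898

d₁ = [ln(V₀/D) + (r + σ²/2)T] / (σ√T)
   = [ln(397.7082/238.8050) + (0.0472 + 0.5·0.3060²)·1.5461] / (0.3060·√1.5461)
   = [0.510071 + 0.145361] / 0.380487 = 1.722613
d₂ = d₁ − σ√T = 1.722613 − 0.380487 = 1.342126
risk-neutral PD = N(−d₂) = N(-1.342126) = 0.089778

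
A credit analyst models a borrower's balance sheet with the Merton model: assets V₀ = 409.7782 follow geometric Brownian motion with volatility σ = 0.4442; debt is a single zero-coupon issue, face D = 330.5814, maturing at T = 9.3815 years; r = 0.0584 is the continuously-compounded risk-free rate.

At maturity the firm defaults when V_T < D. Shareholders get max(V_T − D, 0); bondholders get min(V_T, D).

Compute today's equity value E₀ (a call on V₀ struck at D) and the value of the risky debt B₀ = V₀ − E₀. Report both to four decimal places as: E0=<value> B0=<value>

E0=279.3352 B0=130.4430

d₁ = [ln(V₀/D) + (r + σ²/2)T] / (σ√T)
   = [ln(409.7782/330.5814) + (0.0584 + 0.5·0.4442²)·9.3815] / (0.4442·√9.3815)
   = [0.214763 + 1.473429] / 1.360551 = 1.240815
d₂ = d₁ − σ√T = 1.240815 − 1.360551 = -0.119736
N(d₁) = 0.892663,  N(d₂) = 0.452346,  e^(−rT) = 0.578174
E₀ = V₀·N(d₁) − D·e^(−rT)·N(d₂)
   = 409.7782·0.892663 − 330.5814·0.578174·0.452346 = 279.335183
B₀ = V₀ − E₀ = 409.7782 − 279.335183 = 130.443017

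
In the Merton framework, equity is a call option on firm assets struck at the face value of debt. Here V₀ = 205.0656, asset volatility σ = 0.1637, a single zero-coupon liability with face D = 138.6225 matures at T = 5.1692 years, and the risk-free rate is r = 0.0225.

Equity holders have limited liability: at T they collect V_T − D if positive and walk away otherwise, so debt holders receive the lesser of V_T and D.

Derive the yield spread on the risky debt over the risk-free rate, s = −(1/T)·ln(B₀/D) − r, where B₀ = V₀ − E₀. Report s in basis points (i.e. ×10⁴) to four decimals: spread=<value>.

spread=36.6778

d₁ = [ln(V₀/D) + (r + σ²/2)T] / (σ√T)
   = [ln(205.0656/138.6225) + (0.0225 + 0.5·0.1637²)·5.1692] / (0.1637·√5.1692)
   = [0.391576 + 0.185568] / 0.372186 = 1.550685
d₂ = d₁ − σ√T = 1.550685 − 0.372186 = 1.178499
N(d₁) = 0.939511,  N(d₂) = 0.880701,  e^(−rT) = 0.890202
E₀ = V₀·N(d₁) − D·e^(−rT)·N(d₂)
   = 205.0656·0.939511 − 138.6225·0.890202·0.880701 = 83.981185
B₀ = V₀ − E₀ = 205.0656 − 83.981185 = 121.084415
spread = −(1/T)·ln(B₀/D) − r = −(1/5.1692)·ln(121.084415/138.6225) − 0.0225 = 0.00366778
in basis points: 0.00366778 × 10⁴ = 36.6778 bp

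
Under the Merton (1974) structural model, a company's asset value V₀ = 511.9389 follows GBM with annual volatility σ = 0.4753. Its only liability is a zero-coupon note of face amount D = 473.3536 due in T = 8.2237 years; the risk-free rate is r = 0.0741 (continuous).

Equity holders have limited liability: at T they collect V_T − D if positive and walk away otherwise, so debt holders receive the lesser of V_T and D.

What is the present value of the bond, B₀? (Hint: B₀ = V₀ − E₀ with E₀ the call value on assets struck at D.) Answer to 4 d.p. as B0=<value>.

B0=170.9108

d₁ = [ln(V₀/D) + (r + σ²/2)T] / (σ√T)
   = [ln(511.9389/473.3536) + (0.0741 + 0.5·0.4753²)·8.2237] / (0.4753·√8.2237)
   = [0.078363 + 1.538285] / 1.363018 = 1.186080
d₂ = d₁ − σ√T = 1.186080 − 1.363018 = -0.176938
N(d₁) = 0.882205,  N(d₂) = 0.429779,  e^(−rT) = 0.543690
E₀ = V₀·N(d₁) − D·e^(−rT)·N(d₂)
   = 511.9389·0.882205 − 473.3536·0.543690·0.429779 = 341.028060
B₀ = V₀ − E₀ = 511.9389 − 341.028060 = 170.910840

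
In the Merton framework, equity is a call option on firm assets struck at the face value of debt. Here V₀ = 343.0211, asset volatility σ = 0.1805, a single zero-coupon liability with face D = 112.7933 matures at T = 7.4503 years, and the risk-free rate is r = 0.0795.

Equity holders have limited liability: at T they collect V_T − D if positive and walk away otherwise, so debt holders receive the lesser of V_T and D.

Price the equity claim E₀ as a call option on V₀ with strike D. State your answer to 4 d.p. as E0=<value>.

E0=280.6451

d₁ = [ln(V₀/D) + (r + σ²/2)T] / (σ√T)
   = [ln(343.0211/112.7933) + (0.0795 + 0.5·0.1805²)·7.4503] / (0.1805·√7.4503)
   = [1.112235 + 0.713665] / 0.492679 = 3.706064
d₂ = d₁ − σ√T = 3.706064 − 0.492679 = 3.213385
N(d₁) = 0.999895,  N(d₂) = 0.999344,  e^(−rT) = 0.553054
E₀ = V₀·N(d₁) − D·e^(−rT)·N(d₂)
   = 343.0211·0.999895 − 112.7933·0.553054·0.999344 = 280.645077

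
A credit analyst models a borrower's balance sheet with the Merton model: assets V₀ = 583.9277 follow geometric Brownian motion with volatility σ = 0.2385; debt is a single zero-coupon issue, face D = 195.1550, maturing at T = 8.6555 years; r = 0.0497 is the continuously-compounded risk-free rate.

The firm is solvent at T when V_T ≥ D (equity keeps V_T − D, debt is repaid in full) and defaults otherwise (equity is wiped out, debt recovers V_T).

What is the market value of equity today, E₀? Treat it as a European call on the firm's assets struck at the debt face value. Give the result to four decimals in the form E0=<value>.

d₁ = [ln(V₀/D) + (r + σ²/2)T] / (σ√T)
   = [ln(583.9277/195.1550) + (0.0497 + 0.5·0.2385²)·8.6555] / (0.2385·√8.6555)
   = [1.095983 + 0.676351] / 0.701673 = 2.525870
d₂ = d₁ − σ√T = 2.525870 − 0.701673 = 1.824198
N(d₁) = 0.994229,  N(d₂) = 0.965939,  e^(−rT) = 0.650393
E₀ = V₀·N(d₁) − D·e^(−rT)·N(d₂)
   = 583.9277·0.994229 − 195.1550·0.650393·0.965939 = 457.953909

E0=457.9539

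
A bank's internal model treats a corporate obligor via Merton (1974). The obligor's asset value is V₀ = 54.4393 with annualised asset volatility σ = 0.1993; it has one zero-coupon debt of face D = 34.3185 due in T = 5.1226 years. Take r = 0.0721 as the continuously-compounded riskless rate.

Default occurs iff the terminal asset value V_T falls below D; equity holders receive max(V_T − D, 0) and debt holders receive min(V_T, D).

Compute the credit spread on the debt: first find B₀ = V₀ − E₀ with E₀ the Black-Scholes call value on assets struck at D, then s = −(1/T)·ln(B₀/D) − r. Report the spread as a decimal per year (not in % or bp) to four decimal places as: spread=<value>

spread=0.0017

d₁ = [ln(V₀/D) + (r + σ²/2)T] / (σ√T)
   = [ln(54.4393/34.3185) + (0.0721 + 0.5·0.1993²)·5.1226] / (0.1993·√5.1226)
   = [0.461402 + 0.471076] / 0.451079 = 2.067215
d₂ = d₁ − σ√T = 2.067215 − 0.451079 = 1.616137
N(d₁) = 0.980643,  N(d₂) = 0.946968,  e^(−rT) = 0.691191
E₀ = V₀·N(d₁) − D·e^(−rT)·N(d₂)
   = 54.4393·0.980643 − 34.3185·0.691191·0.946968 = 30.922855
B₀ = V₀ − E₀ = 54.4393 − 30.922855 = 23.516445
spread = −(1/T)·ln(B₀/D) − r = −(1/5.1226)·ln(23.516445/34.3185) − 0.0721 = 0.00168765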